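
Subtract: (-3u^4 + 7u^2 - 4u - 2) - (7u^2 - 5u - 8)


Distribute the minus sign:
  (-3u^4 + 7u^2 - 4u - 2)
- (7u^2 - 5u - 8)
Negate second polynomial: -7u^2 + 5u + 8
Add: -3u^4 + u + 6


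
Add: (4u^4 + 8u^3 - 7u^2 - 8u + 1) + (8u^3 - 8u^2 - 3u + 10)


Align terms by degree and add:
  4u^4 + 8u^3 - 7u^2 - 8u + 1
+ 8u^3 - 8u^2 - 3u + 10
= 4u^4 + 16u^3 - 15u^2 - 11u + 11


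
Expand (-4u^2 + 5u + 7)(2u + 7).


Distribute each term of the first polynomial:
  (-4u^2)(2u + 7) = -8u^3 - 28u^2
  (5u)(2u + 7) = 10u^2 + 35u
  (7)(2u + 7) = 14u + 49
Sum: -8u^3 - 18u^2 + 49u + 49


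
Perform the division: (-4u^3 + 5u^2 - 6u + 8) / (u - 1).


(-4u^3 + 5u^2 - 6u + 8) / (u - 1)
Step 1: -4u^2 * (u - 1) = -4u^3 + 4u^2; subtract.
Step 2: u * (u - 1) = u^2 - u; subtract.
Step 3: -5 * (u - 1) = -5u + 5; subtract.
Quotient: -4u^2 + u - 5, Remainder: 3


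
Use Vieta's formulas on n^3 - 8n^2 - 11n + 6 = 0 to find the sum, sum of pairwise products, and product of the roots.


Monic cubic n^3+bn^2+cn+d=0: sum=-b, pairwise sum=c, product=-d.
b=-8, c=-11, d=6
r1+r2+r3 = 8
r1r2+r1r3+r2r3 = -11
r1r2r3 = -6


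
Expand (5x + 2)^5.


Expand (5x + 2)^5 by repeated multiplication:
  (5x + 2)^2 = 25x^2 + 20x + 4
  (5x + 2)^3 = 125x^3 + 150x^2 + 60x + 8
  (5x + 2)^4 = 625x^4 + 1000x^3 + 600x^2 + 160x + 16
= 3125x^5 + 6250x^4 + 5000x^3 + 2000x^2 + 400x + 32


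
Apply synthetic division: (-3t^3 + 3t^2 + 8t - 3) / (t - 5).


Synthetic division with c = 5. Coefficients: -3, 3, 8, -3
Bring down -3.
  -3 * 5 = -15; -15 + 3 = -12
  -12 * 5 = -60; -60 + 8 = -52
  -52 * 5 = -260; -260 - 3 = -263
Quotient: -3t^2 - 12t - 52, Remainder: -263


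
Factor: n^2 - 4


Roots satisfy r1 + r2 = -b/a = 0 and r1*r2 = c/a = -4.
So r1 = -2, r2 = 2.
n^2 - 4 = (n - r1)(n - r2) = (n + 2)(n - 2)


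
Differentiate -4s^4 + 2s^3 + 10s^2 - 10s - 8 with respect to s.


Apply the power rule term by term:
  d/ds(-4s^4) = -16s^3
  d/ds(2s^3) = 6s^2
  d/ds(10s^2) = 20s
  d/ds(-10s) = -10
  d/ds(-8) = 0
p'(s) = -16s^3 + 6s^2 + 20s - 10


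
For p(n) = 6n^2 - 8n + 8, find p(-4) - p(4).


p(-4) = 136
p(4) = 72
p(-4) - p(4) = 136 - 72 = 64


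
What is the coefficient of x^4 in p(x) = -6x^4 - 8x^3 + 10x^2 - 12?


Read off the coefficient of x^4: -6


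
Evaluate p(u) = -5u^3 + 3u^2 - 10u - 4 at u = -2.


Using direct substitution:
  -5 * (-2)^3 = 40
  3 * (-2)^2 = 12
  -10 * (-2)^1 = 20
  constant: -4
Sum = 40 + 12 + 20 - 4 = 68


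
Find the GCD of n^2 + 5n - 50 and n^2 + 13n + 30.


Factor each:
  n^2 + 5n - 50 = (n + 10)(n - 5)
  n^2 + 13n + 30 = (n + 10)(n + 3)
Common monic factor: n + 10


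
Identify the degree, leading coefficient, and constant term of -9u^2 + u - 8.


Highest power of u is 2, with coefficient -9. Constant term is -8.
Degree = 2, leading coefficient = -9, constant term = -8


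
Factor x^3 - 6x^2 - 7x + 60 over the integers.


Try integer roots (divisors of 60). x=-3: p(-3)=0.
Divide out (x + 3): quotient is x^2 - 9x + 20.
Factor the quadratic: (x - 5)(x - 4)
Result: (x + 3)(x - 5)(x - 4)


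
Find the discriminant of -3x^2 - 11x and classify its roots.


D = b^2 - 4ac = (-11)^2 - 4(-3)(0) = 121 = 121
Since D > 0: two distinct rational roots


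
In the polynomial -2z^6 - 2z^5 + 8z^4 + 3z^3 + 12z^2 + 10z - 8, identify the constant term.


Read off the constant term: -8


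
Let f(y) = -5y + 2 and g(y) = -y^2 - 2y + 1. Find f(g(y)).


Substitute g(y) into f:
f(g(y)) = -5*(-y^2 - 2y + 1) + 2
Expand and combine: 5y^2 + 10y - 3


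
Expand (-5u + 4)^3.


Expand (-5u + 4)^3 by repeated multiplication:
  (-5u + 4)^2 = 25u^2 - 40u + 16
= -125u^3 + 300u^2 - 240u + 64


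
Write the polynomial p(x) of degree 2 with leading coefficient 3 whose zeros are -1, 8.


p(x) = 3(x + 1)(x - 8)
Expand: 3x^2 - 21x - 24


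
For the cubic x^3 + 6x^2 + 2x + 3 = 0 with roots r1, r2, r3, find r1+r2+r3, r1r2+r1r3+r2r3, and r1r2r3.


Monic cubic x^3+bx^2+cx+d=0: sum=-b, pairwise sum=c, product=-d.
b=6, c=2, d=3
r1+r2+r3 = -6
r1r2+r1r3+r2r3 = 2
r1r2r3 = -3


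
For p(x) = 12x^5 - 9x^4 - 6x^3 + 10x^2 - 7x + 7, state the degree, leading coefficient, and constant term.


Highest power of x is 5, with coefficient 12. Constant term is 7.
Degree = 5, leading coefficient = 12, constant term = 7


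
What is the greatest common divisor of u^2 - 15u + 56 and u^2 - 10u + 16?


Factor each:
  u^2 - 15u + 56 = (u - 8)(u - 7)
  u^2 - 10u + 16 = (u - 8)(u - 2)
Common monic factor: u - 8


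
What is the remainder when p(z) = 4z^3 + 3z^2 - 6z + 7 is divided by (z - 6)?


By the Remainder Theorem, the remainder equals p(6):
  4*(6)^3 = 864
  3*(6)^2 = 108
  -6*(6)^1 = -36
  constant: 7
Sum: 864 + 108 - 36 + 7 = 943


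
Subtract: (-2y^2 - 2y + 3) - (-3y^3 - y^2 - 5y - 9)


Distribute the minus sign:
  (-2y^2 - 2y + 3)
- (-3y^3 - y^2 - 5y - 9)
Negate second polynomial: 3y^3 + y^2 + 5y + 9
Add: 3y^3 - y^2 + 3y + 12


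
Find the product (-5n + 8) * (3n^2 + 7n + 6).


Distribute each term of the first polynomial:
  (-5n)(3n^2 + 7n + 6) = -15n^3 - 35n^2 - 30n
  (8)(3n^2 + 7n + 6) = 24n^2 + 56n + 48
Sum: -15n^3 - 11n^2 + 26n + 48


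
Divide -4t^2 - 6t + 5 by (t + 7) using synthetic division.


Synthetic division with c = -7. Coefficients: -4, -6, 5
Bring down -4.
  -4 * -7 = 28; 28 - 6 = 22
  22 * -7 = -154; -154 + 5 = -149
Quotient: -4t + 22, Remainder: -149


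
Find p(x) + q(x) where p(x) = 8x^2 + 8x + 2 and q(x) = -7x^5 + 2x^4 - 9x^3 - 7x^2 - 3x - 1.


Align terms by degree and add:
  8x^2 + 8x + 2
  -7x^5 + 2x^4 - 9x^3 - 7x^2 - 3x - 1
= -7x^5 + 2x^4 - 9x^3 + x^2 + 5x + 1


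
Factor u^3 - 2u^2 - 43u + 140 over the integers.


Try integer roots (divisors of 140). u=4: p(4)=0.
Divide out (u - 4): quotient is u^2 + 2u - 35.
Factor the quadratic: (u + 7)(u - 5)
Result: (u - 4)(u + 7)(u - 5)


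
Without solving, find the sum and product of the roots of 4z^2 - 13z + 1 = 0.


For az^2+bz+c=0: sum = -b/a, product = c/a.
a=4, b=-13, c=1
Sum = -(-13)/4 = 13/4
Product = (1)/4 = 1/4


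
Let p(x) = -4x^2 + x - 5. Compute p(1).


Using direct substitution:
  -4 * (1)^2 = -4
  1 * (1)^1 = 1
  constant: -5
Sum = -4 + 1 - 5 = -8


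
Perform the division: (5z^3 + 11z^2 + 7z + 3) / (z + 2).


(5z^3 + 11z^2 + 7z + 3) / (z + 2)
Step 1: 5z^2 * (z + 2) = 5z^3 + 10z^2; subtract.
Step 2: z * (z + 2) = z^2 + 2z; subtract.
Step 3: 5 * (z + 2) = 5z + 10; subtract.
Quotient: 5z^2 + z + 5, Remainder: -7


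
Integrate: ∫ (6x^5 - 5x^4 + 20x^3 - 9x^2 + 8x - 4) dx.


Reverse power rule on each term:
  ∫ 6x^5 dx = x^6
  ∫ -5x^4 dx = -x^5
  ∫ 20x^3 dx = 5x^4
  ∫ -9x^2 dx = -3x^3
  ∫ 8x dx = 4x^2
  ∫ -4 dx = -4x
F(x) = x^6 - x^5 + 5x^4 - 3x^3 + 4x^2 - 4x + C


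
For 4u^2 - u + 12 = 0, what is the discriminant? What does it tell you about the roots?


D = b^2 - 4ac = (-1)^2 - 4(4)(12) = 1 - 192 = -191
Since D < 0: two complex conjugate roots (no real roots)


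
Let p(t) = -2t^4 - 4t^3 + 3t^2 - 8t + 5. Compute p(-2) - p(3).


p(-2) = 33
p(3) = -262
p(-2) - p(3) = 33 + 262 = 295


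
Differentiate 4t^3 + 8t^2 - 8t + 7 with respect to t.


Apply the power rule term by term:
  d/dt(4t^3) = 12t^2
  d/dt(8t^2) = 16t
  d/dt(-8t) = -8
  d/dt(7) = 0
p'(t) = 12t^2 + 16t - 8


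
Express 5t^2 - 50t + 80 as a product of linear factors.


Roots satisfy r1 + r2 = -b/a = 10 and r1*r2 = c/a = 16.
So r1 = 8, r2 = 2.
5t^2 - 50t + 80 = 5(t - r1)(t - r2) = 5(t - 8)(t - 2)


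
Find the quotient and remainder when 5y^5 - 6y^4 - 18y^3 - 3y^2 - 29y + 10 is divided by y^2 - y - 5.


(5y^5 - 6y^4 - 18y^3 - 3y^2 - 29y + 10) / (y^2 - y - 5)
Step 1: 5y^3 * (y^2 - y - 5) = 5y^5 - 5y^4 - 25y^3; subtract.
Step 2: -y^2 * (y^2 - y - 5) = -y^4 + y^3 + 5y^2; subtract.
Step 3: 6y * (y^2 - y - 5) = 6y^3 - 6y^2 - 30y; subtract.
Step 4: -2 * (y^2 - y - 5) = -2y^2 + 2y + 10; subtract.
Quotient: 5y^3 - y^2 + 6y - 2, Remainder: -y


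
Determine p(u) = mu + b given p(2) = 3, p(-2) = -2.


p(u) = mu + b. Using p(2)=3, p(-2)=-2:
m = (3 + 2)/(2 + 2) = 5/4 = 5/4
b = 3 - m*(2) = 3 - 5/2 = 1/2
p(u) = (5/4)u + (1/2)


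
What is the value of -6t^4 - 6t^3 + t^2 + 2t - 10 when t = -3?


Using direct substitution:
  -6 * (-3)^4 = -486
  -6 * (-3)^3 = 162
  1 * (-3)^2 = 9
  2 * (-3)^1 = -6
  constant: -10
Sum = -486 + 162 + 9 - 6 - 10 = -331


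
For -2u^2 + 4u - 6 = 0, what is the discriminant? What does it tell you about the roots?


D = b^2 - 4ac = (4)^2 - 4(-2)(-6) = 16 - 48 = -32
Since D < 0: two complex conjugate roots (no real roots)


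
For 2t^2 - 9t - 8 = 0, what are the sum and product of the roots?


For at^2+bt+c=0: sum = -b/a, product = c/a.
a=2, b=-9, c=-8
Sum = -(-9)/2 = 9/2
Product = (-8)/2 = -4


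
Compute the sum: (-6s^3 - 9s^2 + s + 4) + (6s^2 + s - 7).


Align terms by degree and add:
  -6s^3 - 9s^2 + s + 4
+ 6s^2 + s - 7
= -6s^3 - 3s^2 + 2s - 3


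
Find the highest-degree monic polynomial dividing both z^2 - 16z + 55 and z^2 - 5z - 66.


Factor each:
  z^2 - 16z + 55 = (z - 11)(z - 5)
  z^2 - 5z - 66 = (z - 11)(z + 6)
Common monic factor: z - 11


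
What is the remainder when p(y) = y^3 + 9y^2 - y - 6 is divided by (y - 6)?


By the Remainder Theorem, the remainder equals p(6):
  1*(6)^3 = 216
  9*(6)^2 = 324
  -1*(6)^1 = -6
  constant: -6
Sum: 216 + 324 - 6 - 6 = 528


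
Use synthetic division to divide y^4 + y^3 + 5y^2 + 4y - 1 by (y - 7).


Synthetic division with c = 7. Coefficients: 1, 1, 5, 4, -1
Bring down 1.
  1 * 7 = 7; 7 + 1 = 8
  8 * 7 = 56; 56 + 5 = 61
  61 * 7 = 427; 427 + 4 = 431
  431 * 7 = 3017; 3017 - 1 = 3016
Quotient: y^3 + 8y^2 + 61y + 431, Remainder: 3016


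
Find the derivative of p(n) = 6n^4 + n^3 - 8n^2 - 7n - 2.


Apply the power rule term by term:
  d/dn(6n^4) = 24n^3
  d/dn(n^3) = 3n^2
  d/dn(-8n^2) = -16n
  d/dn(-7n) = -7
  d/dn(-2) = 0
p'(n) = 24n^3 + 3n^2 - 16n - 7


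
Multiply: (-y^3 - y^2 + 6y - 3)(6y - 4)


Distribute each term of the first polynomial:
  (-y^3)(6y - 4) = -6y^4 + 4y^3
  (-y^2)(6y - 4) = -6y^3 + 4y^2
  (6y)(6y - 4) = 36y^2 - 24y
  (-3)(6y - 4) = -18y + 12
Sum: -6y^4 - 2y^3 + 40y^2 - 42y + 12


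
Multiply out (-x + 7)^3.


Expand (-x + 7)^3 by repeated multiplication:
  (-x + 7)^2 = x^2 - 14x + 49
= -x^3 + 21x^2 - 147x + 343


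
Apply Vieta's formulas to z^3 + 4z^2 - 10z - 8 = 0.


Monic cubic z^3+bz^2+cz+d=0: sum=-b, pairwise sum=c, product=-d.
b=4, c=-10, d=-8
r1+r2+r3 = -4
r1r2+r1r3+r2r3 = -10
r1r2r3 = 8


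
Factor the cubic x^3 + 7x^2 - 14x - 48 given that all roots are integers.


Try integer roots (divisors of -48). x=3: p(3)=0.
Divide out (x - 3): quotient is x^2 + 10x + 16.
Factor the quadratic: (x + 8)(x + 2)
Result: (x - 3)(x + 8)(x + 2)


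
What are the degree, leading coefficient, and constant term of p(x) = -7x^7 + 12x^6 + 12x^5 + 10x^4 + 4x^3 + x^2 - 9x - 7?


Highest power of x is 7, with coefficient -7. Constant term is -7.
Degree = 7, leading coefficient = -7, constant term = -7


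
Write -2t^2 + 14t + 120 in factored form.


Roots satisfy r1 + r2 = -b/a = 7 and r1*r2 = c/a = -60.
So r1 = -5, r2 = 12.
-2t^2 + 14t + 120 = -2(t - r1)(t - r2) = -2(t + 5)(t - 12)


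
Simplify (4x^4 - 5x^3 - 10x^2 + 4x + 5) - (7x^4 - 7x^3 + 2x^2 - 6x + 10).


Distribute the minus sign:
  (4x^4 - 5x^3 - 10x^2 + 4x + 5)
- (7x^4 - 7x^3 + 2x^2 - 6x + 10)
Negate second polynomial: -7x^4 + 7x^3 - 2x^2 + 6x - 10
Add: -3x^4 + 2x^3 - 12x^2 + 10x - 5


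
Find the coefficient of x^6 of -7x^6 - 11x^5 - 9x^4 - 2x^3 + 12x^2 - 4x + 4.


Read off the coefficient of x^6: -7


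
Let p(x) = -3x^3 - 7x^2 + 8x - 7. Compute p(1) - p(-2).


p(1) = -9
p(-2) = -27
p(1) - p(-2) = -9 + 27 = 18


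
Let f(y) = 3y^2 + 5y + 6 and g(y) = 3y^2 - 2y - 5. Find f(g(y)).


Substitute g(y) into f:
f(g(y)) = 3*(3y^2 - 2y - 5)^2 + 5*(3y^2 - 2y - 5) + 6
(3y^2 - 2y - 5)^2 = 9y^4 - 12y^3 - 26y^2 + 20y + 25
Expand and combine: 27y^4 - 36y^3 - 63y^2 + 50y + 56


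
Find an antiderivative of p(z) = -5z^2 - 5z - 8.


Reverse power rule on each term:
  ∫ -5z^2 dz = -(5/3)z^3
  ∫ -5z dz = -(5/2)z^2
  ∫ -8 dz = -8z
F(z) = -(5/3)z^3 - (5/2)z^2 - 8z + C


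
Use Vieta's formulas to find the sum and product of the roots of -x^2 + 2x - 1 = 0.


For ax^2+bx+c=0: sum = -b/a, product = c/a.
a=-1, b=2, c=-1
Sum = -(2)/-1 = 2
Product = (-1)/-1 = 1


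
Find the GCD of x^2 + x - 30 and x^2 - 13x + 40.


Factor each:
  x^2 + x - 30 = (x - 5)(x + 6)
  x^2 - 13x + 40 = (x - 5)(x - 8)
Common monic factor: x - 5


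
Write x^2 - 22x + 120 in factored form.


Roots satisfy r1 + r2 = -b/a = 22 and r1*r2 = c/a = 120.
So r1 = 12, r2 = 10.
x^2 - 22x + 120 = (x - r1)(x - r2) = (x - 12)(x - 10)


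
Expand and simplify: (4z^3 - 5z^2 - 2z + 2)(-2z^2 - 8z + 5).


Distribute each term of the first polynomial:
  (4z^3)(-2z^2 - 8z + 5) = -8z^5 - 32z^4 + 20z^3
  (-5z^2)(-2z^2 - 8z + 5) = 10z^4 + 40z^3 - 25z^2
  (-2z)(-2z^2 - 8z + 5) = 4z^3 + 16z^2 - 10z
  (2)(-2z^2 - 8z + 5) = -4z^2 - 16z + 10
Sum: -8z^5 - 22z^4 + 64z^3 - 13z^2 - 26z + 10


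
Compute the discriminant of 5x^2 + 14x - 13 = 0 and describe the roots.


D = b^2 - 4ac = (14)^2 - 4(5)(-13) = 196 + 260 = 456
Since D > 0: two distinct irrational roots


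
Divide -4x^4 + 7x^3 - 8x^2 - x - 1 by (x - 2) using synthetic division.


Synthetic division with c = 2. Coefficients: -4, 7, -8, -1, -1
Bring down -4.
  -4 * 2 = -8; -8 + 7 = -1
  -1 * 2 = -2; -2 - 8 = -10
  -10 * 2 = -20; -20 - 1 = -21
  -21 * 2 = -42; -42 - 1 = -43
Quotient: -4x^3 - x^2 - 10x - 21, Remainder: -43


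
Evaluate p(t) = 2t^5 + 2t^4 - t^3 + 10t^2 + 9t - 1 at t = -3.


Using direct substitution:
  2 * (-3)^5 = -486
  2 * (-3)^4 = 162
  -1 * (-3)^3 = 27
  10 * (-3)^2 = 90
  9 * (-3)^1 = -27
  constant: -1
Sum = -486 + 162 + 27 + 90 - 27 - 1 = -235


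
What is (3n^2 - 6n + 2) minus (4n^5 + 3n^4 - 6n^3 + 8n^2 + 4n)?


Distribute the minus sign:
  (3n^2 - 6n + 2)
- (4n^5 + 3n^4 - 6n^3 + 8n^2 + 4n)
Negate second polynomial: -4n^5 - 3n^4 + 6n^3 - 8n^2 - 4n
Add: -4n^5 - 3n^4 + 6n^3 - 5n^2 - 10n + 2


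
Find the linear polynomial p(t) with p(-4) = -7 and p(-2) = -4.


p(t) = mt + b. Using p(-4)=-7, p(-2)=-4:
m = (-7 + 4)/(-4 + 2) = -3/-2 = 3/2
b = -7 - m*(-4) = -7 + 6 = -1
p(t) = (3/2)t - 1


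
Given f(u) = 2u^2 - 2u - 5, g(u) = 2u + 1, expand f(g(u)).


Substitute g(u) into f:
f(g(u)) = 2*(2u + 1)^2 + (-2)*(2u + 1) + (-5)
(2u + 1)^2 = 4u^2 + 4u + 1
Expand and combine: 8u^2 + 4u - 5


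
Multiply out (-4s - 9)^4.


Expand (-4s - 9)^4 by repeated multiplication:
  (-4s - 9)^2 = 16s^2 + 72s + 81
  (-4s - 9)^3 = -64s^3 - 432s^2 - 972s - 729
= 256s^4 + 2304s^3 + 7776s^2 + 11664s + 6561


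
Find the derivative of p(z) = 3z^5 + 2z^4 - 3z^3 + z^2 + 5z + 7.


Apply the power rule term by term:
  d/dz(3z^5) = 15z^4
  d/dz(2z^4) = 8z^3
  d/dz(-3z^3) = -9z^2
  d/dz(z^2) = 2z
  d/dz(5z) = 5
  d/dz(7) = 0
p'(z) = 15z^4 + 8z^3 - 9z^2 + 2z + 5


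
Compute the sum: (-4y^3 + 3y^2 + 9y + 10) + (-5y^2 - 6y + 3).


Align terms by degree and add:
  -4y^3 + 3y^2 + 9y + 10
  -5y^2 - 6y + 3
= -4y^3 - 2y^2 + 3y + 13


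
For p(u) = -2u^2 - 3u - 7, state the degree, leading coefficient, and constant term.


Highest power of u is 2, with coefficient -2. Constant term is -7.
Degree = 2, leading coefficient = -2, constant term = -7


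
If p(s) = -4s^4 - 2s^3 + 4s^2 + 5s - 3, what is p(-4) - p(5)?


p(-4) = -855
p(5) = -2628
p(-4) - p(5) = -855 + 2628 = 1773


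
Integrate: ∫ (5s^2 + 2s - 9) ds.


Reverse power rule on each term:
  ∫ 5s^2 ds = (5/3)s^3
  ∫ 2s ds = s^2
  ∫ -9 ds = -9s
F(s) = (5/3)s^3 + s^2 - 9s + C


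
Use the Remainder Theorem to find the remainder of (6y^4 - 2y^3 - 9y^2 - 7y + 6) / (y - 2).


By the Remainder Theorem, the remainder equals p(2):
  6*(2)^4 = 96
  -2*(2)^3 = -16
  -9*(2)^2 = -36
  -7*(2)^1 = -14
  constant: 6
Sum: 96 - 16 - 36 - 14 + 6 = 36


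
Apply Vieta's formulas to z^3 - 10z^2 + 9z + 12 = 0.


Monic cubic z^3+bz^2+cz+d=0: sum=-b, pairwise sum=c, product=-d.
b=-10, c=9, d=12
r1+r2+r3 = 10
r1r2+r1r3+r2r3 = 9
r1r2r3 = -12


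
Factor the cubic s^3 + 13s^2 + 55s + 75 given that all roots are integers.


Try integer roots (divisors of 75). s=-5: p(-5)=0.
Divide out (s + 5): quotient is s^2 + 8s + 15.
Factor the quadratic: (s + 3)(s + 5)
Result: (s + 5)(s + 3)(s + 5)


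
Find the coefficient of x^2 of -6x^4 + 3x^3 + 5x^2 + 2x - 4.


Read off the coefficient of x^2: 5


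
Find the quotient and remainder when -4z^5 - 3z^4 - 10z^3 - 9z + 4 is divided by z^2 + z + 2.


(-4z^5 - 3z^4 - 10z^3 - 9z + 4) / (z^2 + z + 2)
Step 1: -4z^3 * (z^2 + z + 2) = -4z^5 - 4z^4 - 8z^3; subtract.
Step 2: z^2 * (z^2 + z + 2) = z^4 + z^3 + 2z^2; subtract.
Step 3: -3z * (z^2 + z + 2) = -3z^3 - 3z^2 - 6z; subtract.
Step 4: 1 * (z^2 + z + 2) = z^2 + z + 2; subtract.
Quotient: -4z^3 + z^2 - 3z + 1, Remainder: -4z + 2


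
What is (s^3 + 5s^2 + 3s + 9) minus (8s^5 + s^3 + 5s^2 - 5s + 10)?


Distribute the minus sign:
  (s^3 + 5s^2 + 3s + 9)
- (8s^5 + s^3 + 5s^2 - 5s + 10)
Negate second polynomial: -8s^5 - s^3 - 5s^2 + 5s - 10
Add: -8s^5 + 8s - 1


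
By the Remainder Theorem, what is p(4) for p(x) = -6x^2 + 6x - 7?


By the Remainder Theorem, the remainder equals p(4):
  -6*(4)^2 = -96
  6*(4)^1 = 24
  constant: -7
Sum: -96 + 24 - 7 = -79


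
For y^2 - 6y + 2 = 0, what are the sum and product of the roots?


For ay^2+by+c=0: sum = -b/a, product = c/a.
a=1, b=-6, c=2
Sum = -(-6)/1 = 6
Product = (2)/1 = 2


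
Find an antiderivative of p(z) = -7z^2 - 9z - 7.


Reverse power rule on each term:
  ∫ -7z^2 dz = -(7/3)z^3
  ∫ -9z dz = -(9/2)z^2
  ∫ -7 dz = -7z
F(z) = -(7/3)z^3 - (9/2)z^2 - 7z + C


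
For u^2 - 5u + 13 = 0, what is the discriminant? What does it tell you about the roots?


D = b^2 - 4ac = (-5)^2 - 4(1)(13) = 25 - 52 = -27
Since D < 0: two complex conjugate roots (no real roots)


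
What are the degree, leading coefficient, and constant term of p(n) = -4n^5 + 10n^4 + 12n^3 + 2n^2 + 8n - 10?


Highest power of n is 5, with coefficient -4. Constant term is -10.
Degree = 5, leading coefficient = -4, constant term = -10


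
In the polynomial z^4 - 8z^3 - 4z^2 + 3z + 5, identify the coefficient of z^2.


Read off the coefficient of z^2: -4


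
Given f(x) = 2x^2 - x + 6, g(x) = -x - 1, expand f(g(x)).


Substitute g(x) into f:
f(g(x)) = 2*(-x - 1)^2 + (-1)*(-x - 1) + 6
(-x - 1)^2 = x^2 + 2x + 1
Expand and combine: 2x^2 + 5x + 9


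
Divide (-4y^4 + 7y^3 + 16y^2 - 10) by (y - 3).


(-4y^4 + 7y^3 + 16y^2 - 10) / (y - 3)
Step 1: -4y^3 * (y - 3) = -4y^4 + 12y^3; subtract.
Step 2: -5y^2 * (y - 3) = -5y^3 + 15y^2; subtract.
Step 3: y * (y - 3) = y^2 - 3y; subtract.
Step 4: 3 * (y - 3) = 3y - 9; subtract.
Quotient: -4y^3 - 5y^2 + y + 3, Remainder: -1


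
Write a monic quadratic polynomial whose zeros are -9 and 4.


p(s) = (s + 9)(s - 4)
Expand: s^2 + 5s - 36


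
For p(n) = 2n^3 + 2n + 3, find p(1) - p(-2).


p(1) = 7
p(-2) = -17
p(1) - p(-2) = 7 + 17 = 24


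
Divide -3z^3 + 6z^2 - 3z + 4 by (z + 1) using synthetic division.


Synthetic division with c = -1. Coefficients: -3, 6, -3, 4
Bring down -3.
  -3 * -1 = 3; 3 + 6 = 9
  9 * -1 = -9; -9 - 3 = -12
  -12 * -1 = 12; 12 + 4 = 16
Quotient: -3z^2 + 9z - 12, Remainder: 16


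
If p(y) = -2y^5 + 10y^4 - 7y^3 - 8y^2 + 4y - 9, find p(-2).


Using direct substitution:
  -2 * (-2)^5 = 64
  10 * (-2)^4 = 160
  -7 * (-2)^3 = 56
  -8 * (-2)^2 = -32
  4 * (-2)^1 = -8
  constant: -9
Sum = 64 + 160 + 56 - 32 - 8 - 9 = 231


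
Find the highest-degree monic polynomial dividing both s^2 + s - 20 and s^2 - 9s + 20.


Factor each:
  s^2 + s - 20 = (s - 4)(s + 5)
  s^2 - 9s + 20 = (s - 4)(s - 5)
Common monic factor: s - 4


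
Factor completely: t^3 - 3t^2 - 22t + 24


Try integer roots (divisors of 24). t=6: p(6)=0.
Divide out (t - 6): quotient is t^2 + 3t - 4.
Factor the quadratic: (t - 1)(t + 4)
Result: (t - 6)(t - 1)(t + 4)


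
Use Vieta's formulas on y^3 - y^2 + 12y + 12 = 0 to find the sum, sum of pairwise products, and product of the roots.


Monic cubic y^3+by^2+cy+d=0: sum=-b, pairwise sum=c, product=-d.
b=-1, c=12, d=12
r1+r2+r3 = 1
r1r2+r1r3+r2r3 = 12
r1r2r3 = -12


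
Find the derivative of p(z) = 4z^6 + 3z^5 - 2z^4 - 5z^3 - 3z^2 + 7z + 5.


Apply the power rule term by term:
  d/dz(4z^6) = 24z^5
  d/dz(3z^5) = 15z^4
  d/dz(-2z^4) = -8z^3
  d/dz(-5z^3) = -15z^2
  d/dz(-3z^2) = -6z
  d/dz(7z) = 7
  d/dz(5) = 0
p'(z) = 24z^5 + 15z^4 - 8z^3 - 15z^2 - 6z + 7


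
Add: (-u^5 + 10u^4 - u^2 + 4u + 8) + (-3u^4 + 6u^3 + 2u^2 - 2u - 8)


Align terms by degree and add:
  -u^5 + 10u^4 - u^2 + 4u + 8
  -3u^4 + 6u^3 + 2u^2 - 2u - 8
= -u^5 + 7u^4 + 6u^3 + u^2 + 2u


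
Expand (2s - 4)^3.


Expand (2s - 4)^3 by repeated multiplication:
  (2s - 4)^2 = 4s^2 - 16s + 16
= 8s^3 - 48s^2 + 96s - 64


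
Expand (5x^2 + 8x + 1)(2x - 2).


Distribute each term of the first polynomial:
  (5x^2)(2x - 2) = 10x^3 - 10x^2
  (8x)(2x - 2) = 16x^2 - 16x
  (1)(2x - 2) = 2x - 2
Sum: 10x^3 + 6x^2 - 14x - 2


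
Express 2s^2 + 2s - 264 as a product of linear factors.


Roots satisfy r1 + r2 = -b/a = -1 and r1*r2 = c/a = -132.
So r1 = -12, r2 = 11.
2s^2 + 2s - 264 = 2(s - r1)(s - r2) = 2(s + 12)(s - 11)


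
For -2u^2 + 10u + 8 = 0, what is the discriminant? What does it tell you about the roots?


D = b^2 - 4ac = (10)^2 - 4(-2)(8) = 100 + 64 = 164
Since D > 0: two distinct irrational roots


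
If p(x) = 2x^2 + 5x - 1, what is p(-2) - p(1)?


p(-2) = -3
p(1) = 6
p(-2) - p(1) = -3 - 6 = -9


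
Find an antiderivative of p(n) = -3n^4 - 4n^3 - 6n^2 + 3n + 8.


Reverse power rule on each term:
  ∫ -3n^4 dn = -(3/5)n^5
  ∫ -4n^3 dn = -n^4
  ∫ -6n^2 dn = -2n^3
  ∫ 3n dn = (3/2)n^2
  ∫ 8 dn = 8n
F(n) = -(3/5)n^5 - n^4 - 2n^3 + (3/2)n^2 + 8n + C


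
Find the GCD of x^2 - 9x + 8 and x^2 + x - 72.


Factor each:
  x^2 - 9x + 8 = (x - 8)(x - 1)
  x^2 + x - 72 = (x - 8)(x + 9)
Common monic factor: x - 8


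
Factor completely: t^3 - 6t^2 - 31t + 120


Try integer roots (divisors of 120). t=8: p(8)=0.
Divide out (t - 8): quotient is t^2 + 2t - 15.
Factor the quadratic: (t + 5)(t - 3)
Result: (t - 8)(t + 5)(t - 3)


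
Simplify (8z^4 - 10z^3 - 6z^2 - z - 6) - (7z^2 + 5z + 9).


Distribute the minus sign:
  (8z^4 - 10z^3 - 6z^2 - z - 6)
- (7z^2 + 5z + 9)
Negate second polynomial: -7z^2 - 5z - 9
Add: 8z^4 - 10z^3 - 13z^2 - 6z - 15


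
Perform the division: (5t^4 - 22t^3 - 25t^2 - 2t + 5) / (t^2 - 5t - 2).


(5t^4 - 22t^3 - 25t^2 - 2t + 5) / (t^2 - 5t - 2)
Step 1: 5t^2 * (t^2 - 5t - 2) = 5t^4 - 25t^3 - 10t^2; subtract.
Step 2: 3t * (t^2 - 5t - 2) = 3t^3 - 15t^2 - 6t; subtract.
Step 3: 0 * (t^2 - 5t - 2) = 0; subtract.
Quotient: 5t^2 + 3t, Remainder: 4t + 5


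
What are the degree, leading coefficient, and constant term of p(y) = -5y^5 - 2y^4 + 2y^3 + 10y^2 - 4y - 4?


Highest power of y is 5, with coefficient -5. Constant term is -4.
Degree = 5, leading coefficient = -5, constant term = -4


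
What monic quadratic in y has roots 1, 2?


p(y) = (y - 1)(y - 2)
Expand: y^2 - 3y + 2


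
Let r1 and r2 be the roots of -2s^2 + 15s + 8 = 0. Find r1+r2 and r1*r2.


For as^2+bs+c=0: sum = -b/a, product = c/a.
a=-2, b=15, c=8
Sum = -(15)/-2 = 15/2
Product = (8)/-2 = -4


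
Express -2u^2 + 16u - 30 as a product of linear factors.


Roots satisfy r1 + r2 = -b/a = 8 and r1*r2 = c/a = 15.
So r1 = 3, r2 = 5.
-2u^2 + 16u - 30 = -2(u - r1)(u - r2) = -2(u - 3)(u - 5)


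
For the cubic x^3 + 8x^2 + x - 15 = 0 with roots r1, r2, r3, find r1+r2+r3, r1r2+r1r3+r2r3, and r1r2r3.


Monic cubic x^3+bx^2+cx+d=0: sum=-b, pairwise sum=c, product=-d.
b=8, c=1, d=-15
r1+r2+r3 = -8
r1r2+r1r3+r2r3 = 1
r1r2r3 = 15


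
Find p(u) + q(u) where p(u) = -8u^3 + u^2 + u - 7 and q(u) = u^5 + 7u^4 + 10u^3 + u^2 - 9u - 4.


Align terms by degree and add:
  -8u^3 + u^2 + u - 7
+ u^5 + 7u^4 + 10u^3 + u^2 - 9u - 4
= u^5 + 7u^4 + 2u^3 + 2u^2 - 8u - 11


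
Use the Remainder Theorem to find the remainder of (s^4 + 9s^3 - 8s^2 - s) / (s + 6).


By the Remainder Theorem, the remainder equals p(-6):
  1*(-6)^4 = 1296
  9*(-6)^3 = -1944
  -8*(-6)^2 = -288
  -1*(-6)^1 = 6
  constant: 0
Sum: 1296 - 1944 - 288 + 6 + 0 = -930


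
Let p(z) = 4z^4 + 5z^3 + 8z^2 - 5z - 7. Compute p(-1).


Using direct substitution:
  4 * (-1)^4 = 4
  5 * (-1)^3 = -5
  8 * (-1)^2 = 8
  -5 * (-1)^1 = 5
  constant: -7
Sum = 4 - 5 + 8 + 5 - 7 = 5


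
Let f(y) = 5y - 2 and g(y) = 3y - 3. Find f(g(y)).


Substitute g(y) into f:
f(g(y)) = 5*(3y - 3) + (-2)
Expand and combine: 15y - 17


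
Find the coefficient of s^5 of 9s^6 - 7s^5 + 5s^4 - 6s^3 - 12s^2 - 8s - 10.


Read off the coefficient of s^5: -7


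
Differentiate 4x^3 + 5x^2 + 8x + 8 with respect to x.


Apply the power rule term by term:
  d/dx(4x^3) = 12x^2
  d/dx(5x^2) = 10x
  d/dx(8x) = 8
  d/dx(8) = 0
p'(x) = 12x^2 + 10x + 8


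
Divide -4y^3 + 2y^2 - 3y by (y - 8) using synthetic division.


Synthetic division with c = 8. Coefficients: -4, 2, -3, 0
Bring down -4.
  -4 * 8 = -32; -32 + 2 = -30
  -30 * 8 = -240; -240 - 3 = -243
  -243 * 8 = -1944; -1944 + 0 = -1944
Quotient: -4y^2 - 30y - 243, Remainder: -1944


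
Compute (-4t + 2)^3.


Expand (-4t + 2)^3 by repeated multiplication:
  (-4t + 2)^2 = 16t^2 - 16t + 4
= -64t^3 + 96t^2 - 48t + 8


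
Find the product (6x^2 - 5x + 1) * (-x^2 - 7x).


Distribute each term of the first polynomial:
  (6x^2)(-x^2 - 7x) = -6x^4 - 42x^3
  (-5x)(-x^2 - 7x) = 5x^3 + 35x^2
  (1)(-x^2 - 7x) = -x^2 - 7x
Sum: -6x^4 - 37x^3 + 34x^2 - 7x


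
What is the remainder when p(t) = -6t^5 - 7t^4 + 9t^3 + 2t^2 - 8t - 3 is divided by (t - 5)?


By the Remainder Theorem, the remainder equals p(5):
  -6*(5)^5 = -18750
  -7*(5)^4 = -4375
  9*(5)^3 = 1125
  2*(5)^2 = 50
  -8*(5)^1 = -40
  constant: -3
Sum: -18750 - 4375 + 1125 + 50 - 40 - 3 = -21993


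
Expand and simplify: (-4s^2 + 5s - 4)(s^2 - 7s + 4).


Distribute each term of the first polynomial:
  (-4s^2)(s^2 - 7s + 4) = -4s^4 + 28s^3 - 16s^2
  (5s)(s^2 - 7s + 4) = 5s^3 - 35s^2 + 20s
  (-4)(s^2 - 7s + 4) = -4s^2 + 28s - 16
Sum: -4s^4 + 33s^3 - 55s^2 + 48s - 16


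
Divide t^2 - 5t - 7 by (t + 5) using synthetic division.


Synthetic division with c = -5. Coefficients: 1, -5, -7
Bring down 1.
  1 * -5 = -5; -5 - 5 = -10
  -10 * -5 = 50; 50 - 7 = 43
Quotient: t - 10, Remainder: 43


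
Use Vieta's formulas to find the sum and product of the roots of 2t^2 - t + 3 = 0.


For at^2+bt+c=0: sum = -b/a, product = c/a.
a=2, b=-1, c=3
Sum = -(-1)/2 = 1/2
Product = (3)/2 = 3/2


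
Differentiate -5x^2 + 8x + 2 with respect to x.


Apply the power rule term by term:
  d/dx(-5x^2) = -10x
  d/dx(8x) = 8
  d/dx(2) = 0
p'(x) = -10x + 8


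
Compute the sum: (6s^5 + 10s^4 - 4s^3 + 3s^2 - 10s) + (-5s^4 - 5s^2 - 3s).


Align terms by degree and add:
  6s^5 + 10s^4 - 4s^3 + 3s^2 - 10s
  -5s^4 - 5s^2 - 3s
= 6s^5 + 5s^4 - 4s^3 - 2s^2 - 13s


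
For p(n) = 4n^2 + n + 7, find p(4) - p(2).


p(4) = 75
p(2) = 25
p(4) - p(2) = 75 - 25 = 50


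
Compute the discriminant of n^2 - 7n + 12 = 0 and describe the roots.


D = b^2 - 4ac = (-7)^2 - 4(1)(12) = 49 - 48 = 1
Since D > 0: two distinct rational roots


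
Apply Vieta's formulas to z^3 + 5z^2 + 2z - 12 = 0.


Monic cubic z^3+bz^2+cz+d=0: sum=-b, pairwise sum=c, product=-d.
b=5, c=2, d=-12
r1+r2+r3 = -5
r1r2+r1r3+r2r3 = 2
r1r2r3 = 12


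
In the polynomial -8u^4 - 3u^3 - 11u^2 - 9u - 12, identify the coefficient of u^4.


Read off the coefficient of u^4: -8


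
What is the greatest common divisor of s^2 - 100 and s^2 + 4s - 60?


Factor each:
  s^2 - 100 = (s + 10)(s - 10)
  s^2 + 4s - 60 = (s + 10)(s - 6)
Common monic factor: s + 10


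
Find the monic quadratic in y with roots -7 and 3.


p(y) = (y + 7)(y - 3)
Expand: y^2 + 4y - 21


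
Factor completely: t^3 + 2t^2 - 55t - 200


Try integer roots (divisors of -200). t=8: p(8)=0.
Divide out (t - 8): quotient is t^2 + 10t + 25.
Factor the quadratic: (t + 5)(t + 5)
Result: (t - 8)(t + 5)(t + 5)


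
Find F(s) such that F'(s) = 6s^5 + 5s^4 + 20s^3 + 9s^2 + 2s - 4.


Reverse power rule on each term:
  ∫ 6s^5 ds = s^6
  ∫ 5s^4 ds = s^5
  ∫ 20s^3 ds = 5s^4
  ∫ 9s^2 ds = 3s^3
  ∫ 2s ds = s^2
  ∫ -4 ds = -4s
F(s) = s^6 + s^5 + 5s^4 + 3s^3 + s^2 - 4s + C


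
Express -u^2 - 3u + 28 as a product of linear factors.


Roots satisfy r1 + r2 = -b/a = -3 and r1*r2 = c/a = -28.
So r1 = -7, r2 = 4.
-u^2 - 3u + 28 = -(u - r1)(u - r2) = -(u + 7)(u - 4)


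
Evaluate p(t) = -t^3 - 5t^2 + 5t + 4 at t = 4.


Using direct substitution:
  -1 * (4)^3 = -64
  -5 * (4)^2 = -80
  5 * (4)^1 = 20
  constant: 4
Sum = -64 - 80 + 20 + 4 = -120


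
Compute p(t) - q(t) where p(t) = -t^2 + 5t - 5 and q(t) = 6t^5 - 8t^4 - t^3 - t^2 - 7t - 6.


Distribute the minus sign:
  (-t^2 + 5t - 5)
- (6t^5 - 8t^4 - t^3 - t^2 - 7t - 6)
Negate second polynomial: -6t^5 + 8t^4 + t^3 + t^2 + 7t + 6
Add: -6t^5 + 8t^4 + t^3 + 12t + 1


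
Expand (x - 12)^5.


Expand (x - 12)^5 by repeated multiplication:
  (x - 12)^2 = x^2 - 24x + 144
  (x - 12)^3 = x^3 - 36x^2 + 432x - 1728
  (x - 12)^4 = x^4 - 48x^3 + 864x^2 - 6912x + 20736
= x^5 - 60x^4 + 1440x^3 - 17280x^2 + 103680x - 248832


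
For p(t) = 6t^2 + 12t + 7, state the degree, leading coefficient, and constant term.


Highest power of t is 2, with coefficient 6. Constant term is 7.
Degree = 2, leading coefficient = 6, constant term = 7


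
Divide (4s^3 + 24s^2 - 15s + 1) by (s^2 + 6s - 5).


(4s^3 + 24s^2 - 15s + 1) / (s^2 + 6s - 5)
Step 1: 4s * (s^2 + 6s - 5) = 4s^3 + 24s^2 - 20s; subtract.
Step 2: 0 * (s^2 + 6s - 5) = 0; subtract.
Quotient: 4s, Remainder: 5s + 1


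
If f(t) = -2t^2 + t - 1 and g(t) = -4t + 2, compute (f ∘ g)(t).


Substitute g(t) into f:
f(g(t)) = -2*(-4t + 2)^2 + 1*(-4t + 2) + (-1)
(-4t + 2)^2 = 16t^2 - 16t + 4
Expand and combine: -32t^2 + 28t - 7


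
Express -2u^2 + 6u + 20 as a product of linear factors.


Roots satisfy r1 + r2 = -b/a = 3 and r1*r2 = c/a = -10.
So r1 = 5, r2 = -2.
-2u^2 + 6u + 20 = -2(u - r1)(u - r2) = -2(u - 5)(u + 2)


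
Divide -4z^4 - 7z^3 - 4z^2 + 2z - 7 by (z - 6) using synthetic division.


Synthetic division with c = 6. Coefficients: -4, -7, -4, 2, -7
Bring down -4.
  -4 * 6 = -24; -24 - 7 = -31
  -31 * 6 = -186; -186 - 4 = -190
  -190 * 6 = -1140; -1140 + 2 = -1138
  -1138 * 6 = -6828; -6828 - 7 = -6835
Quotient: -4z^3 - 31z^2 - 190z - 1138, Remainder: -6835


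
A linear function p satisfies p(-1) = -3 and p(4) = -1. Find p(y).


p(y) = my + b. Using p(-1)=-3, p(4)=-1:
m = (-3 + 1)/(-1 - 4) = -2/-5 = 2/5
b = -3 - m*(-1) = -3 + 2/5 = -13/5
p(y) = (2/5)y - (13/5)


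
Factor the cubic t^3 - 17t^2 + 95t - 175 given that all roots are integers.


Try integer roots (divisors of -175). t=7: p(7)=0.
Divide out (t - 7): quotient is t^2 - 10t + 25.
Factor the quadratic: (t - 5)(t - 5)
Result: (t - 7)(t - 5)(t - 5)


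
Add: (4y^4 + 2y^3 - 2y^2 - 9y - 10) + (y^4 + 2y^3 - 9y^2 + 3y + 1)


Align terms by degree and add:
  4y^4 + 2y^3 - 2y^2 - 9y - 10
+ y^4 + 2y^3 - 9y^2 + 3y + 1
= 5y^4 + 4y^3 - 11y^2 - 6y - 9


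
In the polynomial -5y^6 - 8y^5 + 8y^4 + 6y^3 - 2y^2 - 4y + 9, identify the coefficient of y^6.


Read off the coefficient of y^6: -5


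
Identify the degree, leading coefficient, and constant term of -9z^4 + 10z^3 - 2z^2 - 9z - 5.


Highest power of z is 4, with coefficient -9. Constant term is -5.
Degree = 4, leading coefficient = -9, constant term = -5


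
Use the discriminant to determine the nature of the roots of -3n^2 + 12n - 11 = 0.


D = b^2 - 4ac = (12)^2 - 4(-3)(-11) = 144 - 132 = 12
Since D > 0: two distinct irrational roots


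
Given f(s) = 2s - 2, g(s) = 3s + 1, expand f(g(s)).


Substitute g(s) into f:
f(g(s)) = 2*(3s + 1) + (-2)
Expand and combine: 6s


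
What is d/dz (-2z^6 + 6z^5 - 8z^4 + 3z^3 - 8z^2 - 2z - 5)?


Apply the power rule term by term:
  d/dz(-2z^6) = -12z^5
  d/dz(6z^5) = 30z^4
  d/dz(-8z^4) = -32z^3
  d/dz(3z^3) = 9z^2
  d/dz(-8z^2) = -16z
  d/dz(-2z) = -2
  d/dz(-5) = 0
p'(z) = -12z^5 + 30z^4 - 32z^3 + 9z^2 - 16z - 2


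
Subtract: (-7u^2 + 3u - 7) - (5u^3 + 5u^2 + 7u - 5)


Distribute the minus sign:
  (-7u^2 + 3u - 7)
- (5u^3 + 5u^2 + 7u - 5)
Negate second polynomial: -5u^3 - 5u^2 - 7u + 5
Add: -5u^3 - 12u^2 - 4u - 2


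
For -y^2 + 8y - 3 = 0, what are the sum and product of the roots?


For ay^2+by+c=0: sum = -b/a, product = c/a.
a=-1, b=8, c=-3
Sum = -(8)/-1 = 8
Product = (-3)/-1 = 3


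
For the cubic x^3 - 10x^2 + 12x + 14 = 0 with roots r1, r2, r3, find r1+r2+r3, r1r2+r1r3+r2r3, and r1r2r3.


Monic cubic x^3+bx^2+cx+d=0: sum=-b, pairwise sum=c, product=-d.
b=-10, c=12, d=14
r1+r2+r3 = 10
r1r2+r1r3+r2r3 = 12
r1r2r3 = -14


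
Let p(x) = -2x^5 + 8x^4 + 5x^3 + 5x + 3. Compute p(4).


Using direct substitution:
  -2 * (4)^5 = -2048
  8 * (4)^4 = 2048
  5 * (4)^3 = 320
  0 * (4)^2 = 0
  5 * (4)^1 = 20
  constant: 3
Sum = -2048 + 2048 + 320 + 0 + 20 + 3 = 343


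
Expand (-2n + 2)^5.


Expand (-2n + 2)^5 by repeated multiplication:
  (-2n + 2)^2 = 4n^2 - 8n + 4
  (-2n + 2)^3 = -8n^3 + 24n^2 - 24n + 8
  (-2n + 2)^4 = 16n^4 - 64n^3 + 96n^2 - 64n + 16
= -32n^5 + 160n^4 - 320n^3 + 320n^2 - 160n + 32


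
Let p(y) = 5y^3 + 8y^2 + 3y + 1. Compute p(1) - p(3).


p(1) = 17
p(3) = 217
p(1) - p(3) = 17 - 217 = -200


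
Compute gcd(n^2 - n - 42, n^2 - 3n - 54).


Factor each:
  n^2 - n - 42 = (n + 6)(n - 7)
  n^2 - 3n - 54 = (n + 6)(n - 9)
Common monic factor: n + 6


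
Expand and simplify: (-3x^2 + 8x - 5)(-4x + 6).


Distribute each term of the first polynomial:
  (-3x^2)(-4x + 6) = 12x^3 - 18x^2
  (8x)(-4x + 6) = -32x^2 + 48x
  (-5)(-4x + 6) = 20x - 30
Sum: 12x^3 - 50x^2 + 68x - 30


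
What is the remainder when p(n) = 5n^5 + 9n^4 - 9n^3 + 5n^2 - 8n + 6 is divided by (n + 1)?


By the Remainder Theorem, the remainder equals p(-1):
  5*(-1)^5 = -5
  9*(-1)^4 = 9
  -9*(-1)^3 = 9
  5*(-1)^2 = 5
  -8*(-1)^1 = 8
  constant: 6
Sum: -5 + 9 + 9 + 5 + 8 + 6 = 32


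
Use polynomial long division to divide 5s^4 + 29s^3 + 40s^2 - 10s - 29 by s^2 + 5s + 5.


(5s^4 + 29s^3 + 40s^2 - 10s - 29) / (s^2 + 5s + 5)
Step 1: 5s^2 * (s^2 + 5s + 5) = 5s^4 + 25s^3 + 25s^2; subtract.
Step 2: 4s * (s^2 + 5s + 5) = 4s^3 + 20s^2 + 20s; subtract.
Step 3: -5 * (s^2 + 5s + 5) = -5s^2 - 25s - 25; subtract.
Quotient: 5s^2 + 4s - 5, Remainder: -5s - 4


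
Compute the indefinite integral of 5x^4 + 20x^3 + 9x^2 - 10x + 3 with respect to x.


Reverse power rule on each term:
  ∫ 5x^4 dx = x^5
  ∫ 20x^3 dx = 5x^4
  ∫ 9x^2 dx = 3x^3
  ∫ -10x dx = -5x^2
  ∫ 3 dx = 3x
F(x) = x^5 + 5x^4 + 3x^3 - 5x^2 + 3x + C


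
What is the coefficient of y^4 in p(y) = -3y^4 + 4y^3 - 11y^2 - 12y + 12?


Read off the coefficient of y^4: -3


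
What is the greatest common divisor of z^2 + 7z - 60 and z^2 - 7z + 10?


Factor each:
  z^2 + 7z - 60 = (z - 5)(z + 12)
  z^2 - 7z + 10 = (z - 5)(z - 2)
Common monic factor: z - 5


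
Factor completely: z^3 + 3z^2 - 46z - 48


Try integer roots (divisors of -48). z=-1: p(-1)=0.
Divide out (z + 1): quotient is z^2 + 2z - 48.
Factor the quadratic: (z + 8)(z - 6)
Result: (z + 1)(z + 8)(z - 6)


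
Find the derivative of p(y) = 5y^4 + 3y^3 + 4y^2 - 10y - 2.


Apply the power rule term by term:
  d/dy(5y^4) = 20y^3
  d/dy(3y^3) = 9y^2
  d/dy(4y^2) = 8y
  d/dy(-10y) = -10
  d/dy(-2) = 0
p'(y) = 20y^3 + 9y^2 + 8y - 10


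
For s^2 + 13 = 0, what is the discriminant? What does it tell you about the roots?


D = b^2 - 4ac = (0)^2 - 4(1)(13) = 0 - 52 = -52
Since D < 0: two complex conjugate roots (no real roots)


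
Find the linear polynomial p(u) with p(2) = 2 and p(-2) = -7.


p(u) = mu + b. Using p(2)=2, p(-2)=-7:
m = (2 + 7)/(2 + 2) = 9/4 = 9/4
b = 2 - m*(2) = 2 - 9/2 = -5/2
p(u) = (9/4)u - (5/2)


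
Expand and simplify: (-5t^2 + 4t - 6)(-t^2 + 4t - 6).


Distribute each term of the first polynomial:
  (-5t^2)(-t^2 + 4t - 6) = 5t^4 - 20t^3 + 30t^2
  (4t)(-t^2 + 4t - 6) = -4t^3 + 16t^2 - 24t
  (-6)(-t^2 + 4t - 6) = 6t^2 - 24t + 36
Sum: 5t^4 - 24t^3 + 52t^2 - 48t + 36


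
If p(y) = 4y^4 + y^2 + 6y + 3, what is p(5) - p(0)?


p(5) = 2558
p(0) = 3
p(5) - p(0) = 2558 - 3 = 2555


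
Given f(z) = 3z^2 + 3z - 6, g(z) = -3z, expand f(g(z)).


Substitute g(z) into f:
f(g(z)) = 3*(-3z)^2 + 3*(-3z) + (-6)
(-3z)^2 = 9z^2
Expand and combine: 27z^2 - 9z - 6


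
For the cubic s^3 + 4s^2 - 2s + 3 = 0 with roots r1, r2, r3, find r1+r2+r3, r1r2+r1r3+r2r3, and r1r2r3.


Monic cubic s^3+bs^2+cs+d=0: sum=-b, pairwise sum=c, product=-d.
b=4, c=-2, d=3
r1+r2+r3 = -4
r1r2+r1r3+r2r3 = -2
r1r2r3 = -3


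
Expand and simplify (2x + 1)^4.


Expand (2x + 1)^4 by repeated multiplication:
  (2x + 1)^2 = 4x^2 + 4x + 1
  (2x + 1)^3 = 8x^3 + 12x^2 + 6x + 1
= 16x^4 + 32x^3 + 24x^2 + 8x + 1


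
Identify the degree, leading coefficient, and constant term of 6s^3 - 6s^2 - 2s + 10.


Highest power of s is 3, with coefficient 6. Constant term is 10.
Degree = 3, leading coefficient = 6, constant term = 10


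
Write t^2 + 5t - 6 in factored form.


Roots satisfy r1 + r2 = -b/a = -5 and r1*r2 = c/a = -6.
So r1 = 1, r2 = -6.
t^2 + 5t - 6 = (t - r1)(t - r2) = (t - 1)(t + 6)


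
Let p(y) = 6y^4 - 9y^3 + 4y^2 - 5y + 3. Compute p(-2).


Using direct substitution:
  6 * (-2)^4 = 96
  -9 * (-2)^3 = 72
  4 * (-2)^2 = 16
  -5 * (-2)^1 = 10
  constant: 3
Sum = 96 + 72 + 16 + 10 + 3 = 197


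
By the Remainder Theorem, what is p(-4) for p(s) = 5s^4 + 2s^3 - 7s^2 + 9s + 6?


By the Remainder Theorem, the remainder equals p(-4):
  5*(-4)^4 = 1280
  2*(-4)^3 = -128
  -7*(-4)^2 = -112
  9*(-4)^1 = -36
  constant: 6
Sum: 1280 - 128 - 112 - 36 + 6 = 1010


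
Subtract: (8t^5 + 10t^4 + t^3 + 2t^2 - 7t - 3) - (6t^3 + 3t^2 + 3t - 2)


Distribute the minus sign:
  (8t^5 + 10t^4 + t^3 + 2t^2 - 7t - 3)
- (6t^3 + 3t^2 + 3t - 2)
Negate second polynomial: -6t^3 - 3t^2 - 3t + 2
Add: 8t^5 + 10t^4 - 5t^3 - t^2 - 10t - 1


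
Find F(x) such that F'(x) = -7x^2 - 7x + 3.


Reverse power rule on each term:
  ∫ -7x^2 dx = -(7/3)x^3
  ∫ -7x dx = -(7/2)x^2
  ∫ 3 dx = 3x
F(x) = -(7/3)x^3 - (7/2)x^2 + 3x + C


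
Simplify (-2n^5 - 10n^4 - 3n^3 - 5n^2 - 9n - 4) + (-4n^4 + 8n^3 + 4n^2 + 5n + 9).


Align terms by degree and add:
  -2n^5 - 10n^4 - 3n^3 - 5n^2 - 9n - 4
  -4n^4 + 8n^3 + 4n^2 + 5n + 9
= -2n^5 - 14n^4 + 5n^3 - n^2 - 4n + 5


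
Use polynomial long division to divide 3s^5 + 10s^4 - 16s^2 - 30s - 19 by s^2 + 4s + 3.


(3s^5 + 10s^4 - 16s^2 - 30s - 19) / (s^2 + 4s + 3)
Step 1: 3s^3 * (s^2 + 4s + 3) = 3s^5 + 12s^4 + 9s^3; subtract.
Step 2: -2s^2 * (s^2 + 4s + 3) = -2s^4 - 8s^3 - 6s^2; subtract.
Step 3: -s * (s^2 + 4s + 3) = -s^3 - 4s^2 - 3s; subtract.
Step 4: -6 * (s^2 + 4s + 3) = -6s^2 - 24s - 18; subtract.
Quotient: 3s^3 - 2s^2 - s - 6, Remainder: -3s - 1


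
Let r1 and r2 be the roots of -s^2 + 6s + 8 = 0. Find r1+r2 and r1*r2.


For as^2+bs+c=0: sum = -b/a, product = c/a.
a=-1, b=6, c=8
Sum = -(6)/-1 = 6
Product = (8)/-1 = -8


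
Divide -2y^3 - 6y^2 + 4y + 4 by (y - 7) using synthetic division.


Synthetic division with c = 7. Coefficients: -2, -6, 4, 4
Bring down -2.
  -2 * 7 = -14; -14 - 6 = -20
  -20 * 7 = -140; -140 + 4 = -136
  -136 * 7 = -952; -952 + 4 = -948
Quotient: -2y^2 - 20y - 136, Remainder: -948


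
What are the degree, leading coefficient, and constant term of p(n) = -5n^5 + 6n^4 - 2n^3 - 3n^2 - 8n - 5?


Highest power of n is 5, with coefficient -5. Constant term is -5.
Degree = 5, leading coefficient = -5, constant term = -5
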